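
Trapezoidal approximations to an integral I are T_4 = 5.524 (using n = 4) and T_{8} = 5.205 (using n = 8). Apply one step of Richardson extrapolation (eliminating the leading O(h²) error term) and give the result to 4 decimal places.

5.0987

R = (4·T_{8} − T_4) / 3 = (4·5.205 − 5.524)/3 = (15.296)/3 = 5.0987.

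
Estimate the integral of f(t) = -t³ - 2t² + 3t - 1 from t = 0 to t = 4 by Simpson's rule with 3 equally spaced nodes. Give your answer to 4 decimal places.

h = (4 − 0)/2 = 2.
Nodes t₀,…,t₂ = 0, 2, 4.
f(t) = -t³ - 2t² + 3t - 1: f₀=-1, f₁=-11, f₂=-85.
(h/3)·[f₀ + 4f₁ + f₂] = 0.666667·(-130) = -86.6667.

-86.6667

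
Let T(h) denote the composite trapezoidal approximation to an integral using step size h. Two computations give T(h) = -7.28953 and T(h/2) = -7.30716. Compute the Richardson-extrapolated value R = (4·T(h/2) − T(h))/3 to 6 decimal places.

-7.313037

R = (4·T(h/2) − T(h)) / 3 = (4·(-7.30716) − (-7.28953))/3 = (-21.93911)/3 = -7.313037.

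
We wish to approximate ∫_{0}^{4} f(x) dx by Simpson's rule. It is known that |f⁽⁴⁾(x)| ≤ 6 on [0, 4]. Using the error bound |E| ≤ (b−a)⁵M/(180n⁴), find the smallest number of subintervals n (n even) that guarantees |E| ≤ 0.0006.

16

Need 6144/(180n⁴) ≤ 0.0006.
n⁴ ≥ 6144/(180·0.0006) = 56888.9 ⇒ n ≥ 15.4439, so the smallest even n is 16. (n must be even for Simpson's rule.)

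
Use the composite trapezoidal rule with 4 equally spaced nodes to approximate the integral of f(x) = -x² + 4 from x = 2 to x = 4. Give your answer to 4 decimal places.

-10.8148

h = (4 − 2)/3 = 0.666667.
Nodes x₀,…,x₃ = 2, 2.666667, 3.333333, 4.
f(x) = -x² + 4: f₀=0, f₁=-3.111111, f₂=-7.111111, f₃=-12.
(h/2)·[f₀ + 2f₁ + 2f₂ + f₃] = 0.333333·(-32.444444) = -10.8148.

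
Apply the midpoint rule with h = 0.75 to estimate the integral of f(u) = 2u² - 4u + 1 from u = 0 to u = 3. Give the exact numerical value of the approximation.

2.71875

h = (3 − 0)/4 = 0.75.
Midpoints m₁,…,m₄ = 0.375, 1.125, 1.875, 2.625.
f(m₁)=-0.21875, f(m₂)=-0.96875, f(m₃)=0.53125, f(m₄)=4.28125.
h·[f(m₁) + f(m₂) + f(m₃) + f(m₄)] = 0.75·(3.625) = 2.71875.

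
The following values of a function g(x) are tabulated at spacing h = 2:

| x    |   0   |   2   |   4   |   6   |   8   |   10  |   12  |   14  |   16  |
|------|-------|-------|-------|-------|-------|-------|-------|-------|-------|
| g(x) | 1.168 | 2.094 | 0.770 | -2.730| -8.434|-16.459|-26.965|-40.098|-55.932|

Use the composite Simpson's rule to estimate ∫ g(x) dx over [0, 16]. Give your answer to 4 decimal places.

-235.1960

h = 2, n = 8.
(h/3)·[y₀ + 4y₁ + 2y₂ + 4y₃ + 2y₄ + 4y₅ + 2y₆ + 4y₇ + y₈] = 0.666667·(-352.794) = -235.1960.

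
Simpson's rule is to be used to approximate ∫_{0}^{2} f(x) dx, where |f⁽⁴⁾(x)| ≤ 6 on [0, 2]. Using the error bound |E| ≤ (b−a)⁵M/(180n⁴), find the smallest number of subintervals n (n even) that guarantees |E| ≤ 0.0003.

8

Need 192/(180n⁴) ≤ 0.0003.
n⁴ ≥ 192/(180·0.0003) = 3555.56 ⇒ n ≥ 7.7219, so the smallest even n is 8. (n must be even for Simpson's rule.)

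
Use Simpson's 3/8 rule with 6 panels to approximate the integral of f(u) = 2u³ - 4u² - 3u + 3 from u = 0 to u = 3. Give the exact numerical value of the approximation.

h = (3 − 0)/6 = 0.5.
Nodes u₀,…,u₆ = 0, 0.5, 1, 1.5, 2, 2.5, 3.
f(u) = 2u³ - 4u² - 3u + 3: f₀=3, f₁=0.75, f₂=-2, f₃=-3.75, f₄=-3, f₅=1.75, f₆=12.
(3h/8)·[f₀ + 3f₁ + 3f₂ + 2f₃ + 3f₄ + 3f₅ + f₆] = 0.1875·(0) = 0.

0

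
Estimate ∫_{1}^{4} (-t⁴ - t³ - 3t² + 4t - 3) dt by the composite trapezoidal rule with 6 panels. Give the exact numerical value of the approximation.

-316.90625

h = (4 − 1)/6 = 0.5.
Nodes t₀,…,t₆ = 1, 1.5, 2, 2.5, 3, 3.5, 4.
f(t) = -t⁴ - t³ - 3t² + 4t - 3: f₀=-4, f₁=-12.1875, f₂=-31, f₃=-66.4375, f₄=-126, f₅=-218.6875, f₆=-355.
(h/2)·[f₀ + 2f₁ + 2f₂ + 2f₃ + 2f₄ + 2f₅ + f₆] = 0.25·(-1267.625) = -316.90625.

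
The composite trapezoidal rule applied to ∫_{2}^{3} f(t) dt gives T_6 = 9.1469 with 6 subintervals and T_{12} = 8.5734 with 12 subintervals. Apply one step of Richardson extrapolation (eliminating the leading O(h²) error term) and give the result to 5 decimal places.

R = (4·T_{12} − T_6) / 3 = (4·8.5734 − 9.1469)/3 = (25.1467)/3 = 8.38223.

8.38223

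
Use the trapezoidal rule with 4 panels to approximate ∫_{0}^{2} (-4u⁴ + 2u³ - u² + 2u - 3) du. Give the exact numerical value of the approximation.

-24.5

h = (2 − 0)/4 = 0.5.
Nodes u₀,…,u₄ = 0, 0.5, 1, 1.5, 2.
f(u) = -4u⁴ + 2u³ - u² + 2u - 3: f₀=-3, f₁=-2.25, f₂=-4, f₃=-15.75, f₄=-51.
(h/2)·[f₀ + 2f₁ + 2f₂ + 2f₃ + f₄] = 0.25·(-98) = -24.5.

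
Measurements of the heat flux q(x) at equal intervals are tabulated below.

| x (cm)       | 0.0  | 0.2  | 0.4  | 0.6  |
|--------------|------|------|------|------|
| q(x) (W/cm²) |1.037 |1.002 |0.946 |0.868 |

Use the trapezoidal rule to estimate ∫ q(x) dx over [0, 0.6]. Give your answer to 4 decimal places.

0.5801

h = 0.2, n = 3.
(h/2)·[y₀ + 2y₁ + 2y₂ + y₃] = 0.1·(5.801) = 0.5801.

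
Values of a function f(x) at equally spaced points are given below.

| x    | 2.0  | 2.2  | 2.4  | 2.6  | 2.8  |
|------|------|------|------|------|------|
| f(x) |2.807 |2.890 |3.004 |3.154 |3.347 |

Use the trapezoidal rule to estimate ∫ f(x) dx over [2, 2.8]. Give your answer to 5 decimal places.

2.42500

h = 0.2, n = 4.
(h/2)·[y₀ + 2y₁ + 2y₂ + 2y₃ + y₄] = 0.1·(24.250) = 2.42500.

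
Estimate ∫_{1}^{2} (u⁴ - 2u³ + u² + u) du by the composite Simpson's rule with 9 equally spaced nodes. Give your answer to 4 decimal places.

2.5334

h = (2 − 1)/8 = 0.125.
Nodes u₀,…,u₈ = 1, 1.125, 1.25, 1.375, 1.5, 1.625, 1.75, 1.875, 2.
f(u) = u⁴ - 2u³ + u² + u: f₀=1, f₁=1.144775390625, f₂=1.34765625, f₃=1.640869140625, f₄=2.0625, f₅=2.656494140625, f₆=3.47265625, f₇=4.566650390625, f₈=6.
(h/3)·[f₀ + 4f₁ + 2f₂ + 4f₃ + 2f₄ + 4f₅ + 2f₆ + 4f₇ + f₈] = 0.041667·(60.80078125) = 2.5334.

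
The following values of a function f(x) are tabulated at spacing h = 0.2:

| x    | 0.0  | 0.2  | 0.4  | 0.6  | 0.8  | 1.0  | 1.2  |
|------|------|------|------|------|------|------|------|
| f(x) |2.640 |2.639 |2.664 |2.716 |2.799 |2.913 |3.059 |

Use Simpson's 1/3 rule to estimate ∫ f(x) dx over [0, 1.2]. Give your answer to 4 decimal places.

3.3131

h = 0.2, n = 6.
(h/3)·[y₀ + 4y₁ + 2y₂ + 4y₃ + 2y₄ + 4y₅ + y₆] = 0.066667·(49.697) = 3.3131.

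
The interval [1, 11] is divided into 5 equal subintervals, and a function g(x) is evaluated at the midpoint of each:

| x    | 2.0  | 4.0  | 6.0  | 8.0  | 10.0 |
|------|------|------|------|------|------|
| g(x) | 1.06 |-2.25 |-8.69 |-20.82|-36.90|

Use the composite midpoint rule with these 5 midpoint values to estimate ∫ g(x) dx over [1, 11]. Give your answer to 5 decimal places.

-135.20000

h = 2, n = 5.
h·[y(m₁) + y(m₂) + y(m₃) + y(m₄) + y(m₅)] = 2·(-67.60) = -135.20000.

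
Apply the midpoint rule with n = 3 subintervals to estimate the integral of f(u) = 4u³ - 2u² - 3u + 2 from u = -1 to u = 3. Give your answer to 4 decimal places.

51.4074

h = (3 − (-1))/3 = 1.333333.
Midpoints m₁,…,m₃ = -0.333333, 1, 2.333333.
f(m₁)=2.629630, f(m₂)=1, f(m₃)=34.925926.
h·[f(m₁) + f(m₂) + f(m₃)] = 1.333333·(38.555556) = 51.4074.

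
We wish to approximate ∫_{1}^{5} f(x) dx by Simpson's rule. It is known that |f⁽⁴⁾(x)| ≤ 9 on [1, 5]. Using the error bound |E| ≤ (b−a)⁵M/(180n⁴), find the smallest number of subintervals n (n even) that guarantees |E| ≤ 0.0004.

Need 9216/(180n⁴) ≤ 0.0004.
n⁴ ≥ 9216/(180·0.0004) = 128000 ⇒ n ≥ 18.9148, so the smallest even n is 20. (n must be even for Simpson's rule.)

20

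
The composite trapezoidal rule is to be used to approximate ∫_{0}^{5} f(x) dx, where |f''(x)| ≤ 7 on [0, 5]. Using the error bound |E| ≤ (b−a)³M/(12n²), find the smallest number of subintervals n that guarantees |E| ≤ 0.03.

50

Need 875/(12n²) ≤ 0.03.
n² ≥ 875/(12·0.03) = 2430.56 ⇒ n ≥ 49.3007, so the smallest n is 50.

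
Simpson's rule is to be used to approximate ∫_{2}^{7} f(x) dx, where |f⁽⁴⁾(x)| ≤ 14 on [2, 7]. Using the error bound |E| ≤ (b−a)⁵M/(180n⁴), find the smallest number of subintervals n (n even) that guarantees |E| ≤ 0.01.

14

Need 43750/(180n⁴) ≤ 0.01.
n⁴ ≥ 43750/(180·0.01) = 24305.6 ⇒ n ≥ 12.4861, so the smallest even n is 14. (n must be even for Simpson's rule.)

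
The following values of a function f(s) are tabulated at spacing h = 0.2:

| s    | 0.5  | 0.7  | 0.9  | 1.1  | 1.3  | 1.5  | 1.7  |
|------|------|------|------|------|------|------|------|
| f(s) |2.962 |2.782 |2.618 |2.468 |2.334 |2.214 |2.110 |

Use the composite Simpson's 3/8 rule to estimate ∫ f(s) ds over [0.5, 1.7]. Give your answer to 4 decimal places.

h = 0.2, n = 6.
(3h/8)·[y₀ + 3y₁ + 3y₂ + 2y₃ + 3y₄ + 3y₅ + y₆] = 0.075·(39.852) = 2.9889.

2.9889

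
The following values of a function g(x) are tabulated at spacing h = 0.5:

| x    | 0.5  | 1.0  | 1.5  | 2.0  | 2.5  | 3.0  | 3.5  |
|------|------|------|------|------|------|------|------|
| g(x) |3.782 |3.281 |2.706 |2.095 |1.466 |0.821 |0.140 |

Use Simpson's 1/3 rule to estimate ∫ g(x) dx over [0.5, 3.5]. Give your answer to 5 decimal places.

h = 0.5, n = 6.
(h/3)·[y₀ + 4y₁ + 2y₂ + 4y₃ + 2y₄ + 4y₅ + y₆] = 0.166667·(37.054) = 6.17567.

6.17567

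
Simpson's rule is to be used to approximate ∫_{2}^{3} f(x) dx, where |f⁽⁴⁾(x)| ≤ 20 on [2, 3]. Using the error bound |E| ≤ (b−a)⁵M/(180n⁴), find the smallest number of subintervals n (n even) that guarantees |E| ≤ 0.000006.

12

Need 20/(180n⁴) ≤ 0.000006.
n⁴ ≥ 20/(180·0.000006) = 18518.5 ⇒ n ≥ 11.6655, so the smallest even n is 12. (n must be even for Simpson's rule.)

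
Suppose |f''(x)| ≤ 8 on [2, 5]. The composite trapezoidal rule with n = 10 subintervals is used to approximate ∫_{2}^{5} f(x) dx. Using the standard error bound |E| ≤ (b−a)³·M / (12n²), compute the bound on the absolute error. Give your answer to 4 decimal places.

|E| ≤ (3)³·8 / (12·10²) = 216/1200 = 0.1800.

0.1800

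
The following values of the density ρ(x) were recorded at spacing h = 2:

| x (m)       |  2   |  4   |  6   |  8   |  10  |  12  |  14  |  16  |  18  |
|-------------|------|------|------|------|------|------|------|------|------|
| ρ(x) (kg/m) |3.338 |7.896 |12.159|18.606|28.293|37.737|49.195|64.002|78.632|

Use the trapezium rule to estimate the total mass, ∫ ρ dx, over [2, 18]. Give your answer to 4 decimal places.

517.7460

h = 2, n = 8.
(h/2)·[y₀ + 2y₁ + 2y₂ + 2y₃ + 2y₄ + 2y₅ + 2y₆ + 2y₇ + y₈] = 1·(517.746) = 517.7460.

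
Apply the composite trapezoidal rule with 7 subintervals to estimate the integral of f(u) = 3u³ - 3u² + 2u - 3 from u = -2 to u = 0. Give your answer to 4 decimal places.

h = (0 − (-2))/7 = 0.285714.
Nodes u₀,…,u₇ = -2, -1.714286, -1.428571, -1.142857, -0.857143, -0.571429, -0.285714, 0.
f(u) = 3u³ - 3u² + 2u - 3: f₀=-43, f₁=-30.358601, f₂=-20.725948, f₃=-13.682216, f₄=-8.807580, f₅=-5.682216, f₆=-3.886297, f₇=-3.
(h/2)·[f₀ + 2f₁ + 2f₂ + 2f₃ + 2f₄ + 2f₅ + 2f₆ + f₇] = 0.142857·(-212.285714) = -30.3265.

-30.3265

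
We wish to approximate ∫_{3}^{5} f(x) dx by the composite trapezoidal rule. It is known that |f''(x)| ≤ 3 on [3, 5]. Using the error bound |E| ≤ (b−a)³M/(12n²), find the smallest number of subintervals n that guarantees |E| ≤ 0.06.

Need 24/(12n²) ≤ 0.06.
n² ≥ 24/(12·0.06) = 33.3333 ⇒ n ≥ 5.7735, so the smallest n is 6.

6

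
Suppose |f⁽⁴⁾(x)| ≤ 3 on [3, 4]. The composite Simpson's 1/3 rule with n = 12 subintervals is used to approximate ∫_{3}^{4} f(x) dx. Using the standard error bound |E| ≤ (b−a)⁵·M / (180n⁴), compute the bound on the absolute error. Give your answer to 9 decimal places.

0.000000804

|E| ≤ (1)⁵·3 / (180·12⁴) = 3/3732480 = 0.000000804.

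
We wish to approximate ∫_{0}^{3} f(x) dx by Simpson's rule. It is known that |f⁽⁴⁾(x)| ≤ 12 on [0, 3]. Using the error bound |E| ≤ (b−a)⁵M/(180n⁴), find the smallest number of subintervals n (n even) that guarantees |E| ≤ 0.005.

Need 2916/(180n⁴) ≤ 0.005.
n⁴ ≥ 2916/(180·0.005) = 3240 ⇒ n ≥ 7.5446, so the smallest even n is 8. (n must be even for Simpson's rule.)

8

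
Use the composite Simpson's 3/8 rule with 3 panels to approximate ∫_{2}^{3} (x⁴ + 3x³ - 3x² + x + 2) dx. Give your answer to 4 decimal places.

h = (3 − 2)/3 = 0.333333.
Nodes x₀,…,x₃ = 2, 2.333333, 2.666667, 3.
f(x) = x⁴ + 3x³ - 3x² + x + 2: f₀=32, f₁=55.753086, f₂=90.790123, f₃=140.
(3h/8)·[f₀ + 3f₁ + 3f₂ + f₃] = 0.125·(611.629630) = 76.4537.

76.4537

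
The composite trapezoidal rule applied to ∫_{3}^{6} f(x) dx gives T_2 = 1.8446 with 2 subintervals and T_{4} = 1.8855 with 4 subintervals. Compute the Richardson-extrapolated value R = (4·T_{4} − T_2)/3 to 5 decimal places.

R = (4·T_{4} − T_2) / 3 = (4·1.8855 − 1.8446)/3 = (5.6974)/3 = 1.89913.

1.89913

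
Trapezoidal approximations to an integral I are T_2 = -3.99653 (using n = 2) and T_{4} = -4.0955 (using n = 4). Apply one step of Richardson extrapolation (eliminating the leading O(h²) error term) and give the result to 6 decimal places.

-4.128490

R = (4·T_{4} − T_2) / 3 = (4·(-4.0955) − (-3.99653))/3 = (-12.38547)/3 = -4.128490.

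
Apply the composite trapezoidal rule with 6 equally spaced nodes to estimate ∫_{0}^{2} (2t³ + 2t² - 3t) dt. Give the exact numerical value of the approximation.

7.76

h = (2 − 0)/5 = 0.4.
Nodes t₀,…,t₅ = 0, 0.4, 0.8, 1.2, 1.6, 2.
f(t) = 2t³ + 2t² - 3t: f₀=0, f₁=-0.752, f₂=-0.096, f₃=2.736, f₄=8.512, f₅=18.
(h/2)·[f₀ + 2f₁ + 2f₂ + 2f₃ + 2f₄ + f₅] = 0.2·(38.8) = 7.76.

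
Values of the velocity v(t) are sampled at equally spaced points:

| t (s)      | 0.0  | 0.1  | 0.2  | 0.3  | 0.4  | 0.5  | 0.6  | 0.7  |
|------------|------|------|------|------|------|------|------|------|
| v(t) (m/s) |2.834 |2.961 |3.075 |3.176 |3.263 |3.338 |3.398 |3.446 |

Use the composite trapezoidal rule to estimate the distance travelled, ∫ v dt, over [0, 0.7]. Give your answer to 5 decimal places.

2.23510

h = 0.1, n = 7.
(h/2)·[y₀ + 2y₁ + 2y₂ + 2y₃ + 2y₄ + 2y₅ + 2y₆ + y₇] = 0.05·(44.702) = 2.23510.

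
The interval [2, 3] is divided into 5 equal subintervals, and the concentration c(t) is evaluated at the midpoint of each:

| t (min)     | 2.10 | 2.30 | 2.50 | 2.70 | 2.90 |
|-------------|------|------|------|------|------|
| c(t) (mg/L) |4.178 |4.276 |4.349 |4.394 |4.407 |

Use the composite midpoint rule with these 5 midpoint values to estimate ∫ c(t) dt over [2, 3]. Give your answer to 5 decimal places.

4.32080

h = 0.2, n = 5.
h·[y(m₁) + y(m₂) + y(m₃) + y(m₄) + y(m₅)] = 0.2·(21.604) = 4.32080.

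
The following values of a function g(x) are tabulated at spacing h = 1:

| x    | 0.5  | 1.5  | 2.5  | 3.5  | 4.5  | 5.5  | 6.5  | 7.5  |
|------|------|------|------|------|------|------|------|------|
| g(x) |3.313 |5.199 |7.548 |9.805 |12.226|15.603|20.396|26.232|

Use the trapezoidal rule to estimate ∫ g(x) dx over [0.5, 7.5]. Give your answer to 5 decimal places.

h = 1, n = 7.
(h/2)·[y₀ + 2y₁ + 2y₂ + 2y₃ + 2y₄ + 2y₅ + 2y₆ + y₇] = 0.5·(171.099) = 85.54950.

85.54950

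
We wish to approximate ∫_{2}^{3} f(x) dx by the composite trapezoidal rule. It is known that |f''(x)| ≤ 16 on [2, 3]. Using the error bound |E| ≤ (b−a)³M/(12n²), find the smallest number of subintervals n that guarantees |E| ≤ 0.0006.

48

Need 16/(12n²) ≤ 0.0006.
n² ≥ 16/(12·0.0006) = 2222.22 ⇒ n ≥ 47.1405, so the smallest n is 48.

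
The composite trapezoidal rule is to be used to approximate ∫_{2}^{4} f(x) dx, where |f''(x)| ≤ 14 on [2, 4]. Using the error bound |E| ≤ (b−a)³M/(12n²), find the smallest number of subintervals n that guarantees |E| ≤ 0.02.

22

Need 112/(12n²) ≤ 0.02.
n² ≥ 112/(12·0.02) = 466.667 ⇒ n ≥ 21.6025, so the smallest n is 22.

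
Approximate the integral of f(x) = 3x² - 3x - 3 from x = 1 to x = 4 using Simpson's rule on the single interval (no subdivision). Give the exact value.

S = (b−a)/6 · [f(1) + 4f(2.5) + f(4)] = 0.5·[(-3) + 4·8.25 + 33] = 31.5.

31.5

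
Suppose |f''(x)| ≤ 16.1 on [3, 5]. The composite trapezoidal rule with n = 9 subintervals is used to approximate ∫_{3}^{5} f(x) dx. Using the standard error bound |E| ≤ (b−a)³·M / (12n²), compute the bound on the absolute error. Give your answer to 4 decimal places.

0.1325

|E| ≤ (2)³·16.1 / (12·9²) = 128.8/972 = 0.1325.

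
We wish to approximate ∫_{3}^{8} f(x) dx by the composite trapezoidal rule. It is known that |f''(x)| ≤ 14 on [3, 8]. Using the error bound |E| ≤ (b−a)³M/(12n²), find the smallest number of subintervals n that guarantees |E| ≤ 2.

9

Need 1750/(12n²) ≤ 2.
n² ≥ 1750/(12·2) = 72.9167 ⇒ n ≥ 8.5391, so the smallest n is 9.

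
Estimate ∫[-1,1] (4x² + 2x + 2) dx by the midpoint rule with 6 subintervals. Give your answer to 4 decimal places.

6.5926

h = (1 − (-1))/6 = 0.333333.
Midpoints m₁,…,m₆ = -0.833333, -0.5, -0.166667, 0.166667, 0.5, 0.833333.
f(m₁)=3.111111, f(m₂)=2, f(m₃)=1.777778, f(m₄)=2.444444, f(m₅)=4, f(m₆)=6.444444.
h·[f(m₁) + f(m₂) + f(m₃) + f(m₄) + f(m₅) + f(m₆)] = 0.333333·(19.777778) = 6.5926.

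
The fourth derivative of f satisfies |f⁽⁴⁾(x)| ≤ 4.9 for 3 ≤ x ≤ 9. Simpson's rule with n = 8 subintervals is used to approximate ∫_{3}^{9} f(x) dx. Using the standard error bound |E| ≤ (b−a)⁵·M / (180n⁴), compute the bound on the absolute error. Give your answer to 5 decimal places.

0.05168

|E| ≤ (6)⁵·4.9 / (180·8⁴) = 38102.4/737280 = 0.05168.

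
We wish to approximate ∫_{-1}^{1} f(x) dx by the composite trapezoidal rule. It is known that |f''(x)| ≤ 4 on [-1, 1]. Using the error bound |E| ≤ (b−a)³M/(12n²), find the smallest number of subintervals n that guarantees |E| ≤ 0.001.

52

Need 32/(12n²) ≤ 0.001.
n² ≥ 32/(12·0.001) = 2666.67 ⇒ n ≥ 51.6398, so the smallest n is 52.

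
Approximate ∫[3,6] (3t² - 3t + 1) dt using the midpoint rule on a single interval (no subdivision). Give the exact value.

M = (b−a)·f(4.5) = 3·(48.25) = 144.75.

144.75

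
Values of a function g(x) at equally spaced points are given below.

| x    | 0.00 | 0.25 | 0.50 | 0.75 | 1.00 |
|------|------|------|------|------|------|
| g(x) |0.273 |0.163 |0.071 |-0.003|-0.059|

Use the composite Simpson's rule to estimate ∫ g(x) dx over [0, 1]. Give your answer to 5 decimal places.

0.08300

h = 0.25, n = 4.
(h/3)·[y₀ + 4y₁ + 2y₂ + 4y₃ + y₄] = 0.083333·(0.996) = 0.08300.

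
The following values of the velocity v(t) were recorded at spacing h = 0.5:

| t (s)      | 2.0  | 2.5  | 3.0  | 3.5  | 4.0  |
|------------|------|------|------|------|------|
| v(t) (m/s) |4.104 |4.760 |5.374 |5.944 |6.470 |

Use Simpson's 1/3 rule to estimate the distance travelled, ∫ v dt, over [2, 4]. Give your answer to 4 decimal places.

10.6897

h = 0.5, n = 4.
(h/3)·[y₀ + 4y₁ + 2y₂ + 4y₃ + y₄] = 0.166667·(64.138) = 10.6897.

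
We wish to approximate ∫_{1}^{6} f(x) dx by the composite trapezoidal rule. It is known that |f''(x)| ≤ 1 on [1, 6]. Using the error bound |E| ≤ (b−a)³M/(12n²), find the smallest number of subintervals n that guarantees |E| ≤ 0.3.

Need 125/(12n²) ≤ 0.3.
n² ≥ 125/(12·0.3) = 34.7222 ⇒ n ≥ 5.8926, so the smallest n is 6.

6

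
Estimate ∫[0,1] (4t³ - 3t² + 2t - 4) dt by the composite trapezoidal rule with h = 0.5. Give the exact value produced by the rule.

h = (1 − 0)/2 = 0.5.
Nodes t₀,…,t₂ = 0, 0.5, 1.
f(t) = 4t³ - 3t² + 2t - 4: f₀=-4, f₁=-3.25, f₂=-1.
(h/2)·[f₀ + 2f₁ + f₂] = 0.25·(-11.5) = -2.875.

-2.875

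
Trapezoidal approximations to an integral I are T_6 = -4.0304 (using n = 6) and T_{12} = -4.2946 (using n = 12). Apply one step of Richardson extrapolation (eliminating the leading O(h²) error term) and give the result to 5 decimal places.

-4.38267

R = (4·T_{12} − T_6) / 3 = (4·(-4.2946) − (-4.0304))/3 = (-13.1480)/3 = -4.38267.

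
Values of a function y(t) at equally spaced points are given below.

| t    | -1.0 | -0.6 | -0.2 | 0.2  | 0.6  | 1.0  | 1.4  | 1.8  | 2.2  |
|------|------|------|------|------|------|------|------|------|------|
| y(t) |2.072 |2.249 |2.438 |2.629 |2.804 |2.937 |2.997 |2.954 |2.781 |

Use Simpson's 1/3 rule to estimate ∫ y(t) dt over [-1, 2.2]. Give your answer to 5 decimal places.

h = 0.4, n = 8.
(h/3)·[y₀ + 4y₁ + 2y₂ + 4y₃ + 2y₄ + 4y₅ + 2y₆ + 4y₇ + y₈] = 0.133333·(64.407) = 8.58760.

8.58760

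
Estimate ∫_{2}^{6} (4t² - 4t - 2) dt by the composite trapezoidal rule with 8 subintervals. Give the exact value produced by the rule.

206

h = (6 − 2)/8 = 0.5.
Nodes t₀,…,t₈ = 2, 2.5, 3, 3.5, 4, 4.5, 5, 5.5, 6.
f(t) = 4t² - 4t - 2: f₀=6, f₁=13, f₂=22, f₃=33, f₄=46, f₅=61, f₆=78, f₇=97, f₈=118.
(h/2)·[f₀ + 2f₁ + 2f₂ + 2f₃ + 2f₄ + 2f₅ + 2f₆ + 2f₇ + f₈] = 0.25·(824) = 206.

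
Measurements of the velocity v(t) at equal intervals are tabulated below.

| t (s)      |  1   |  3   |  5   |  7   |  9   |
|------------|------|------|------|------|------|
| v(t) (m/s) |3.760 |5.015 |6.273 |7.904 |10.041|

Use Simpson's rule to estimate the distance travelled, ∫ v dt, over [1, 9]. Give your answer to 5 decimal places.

52.01533

h = 2, n = 4.
(h/3)·[y₀ + 4y₁ + 2y₂ + 4y₃ + y₄] = 0.666667·(78.023) = 52.01533.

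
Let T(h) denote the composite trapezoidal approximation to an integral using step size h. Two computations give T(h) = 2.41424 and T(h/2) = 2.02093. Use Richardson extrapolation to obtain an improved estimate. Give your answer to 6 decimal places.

R = (4·T(h/2) − T(h)) / 3 = (4·2.02093 − 2.41424)/3 = (5.66948)/3 = 1.889827.

1.889827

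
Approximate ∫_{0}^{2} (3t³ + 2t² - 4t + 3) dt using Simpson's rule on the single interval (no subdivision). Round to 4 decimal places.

S = (b−a)/6 · [f(0) + 4f(1) + f(2)] = 0.333333·[3 + 4·4 + 27] = 15.3333.

15.3333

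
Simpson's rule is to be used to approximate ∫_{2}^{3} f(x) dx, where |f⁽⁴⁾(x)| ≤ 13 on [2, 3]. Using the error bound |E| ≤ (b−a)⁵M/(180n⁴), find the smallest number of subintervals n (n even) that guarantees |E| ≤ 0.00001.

Need 13/(180n⁴) ≤ 0.00001.
n⁴ ≥ 13/(180·0.00001) = 7222.22 ⇒ n ≥ 9.2187, so the smallest even n is 10. (n must be even for Simpson's rule.)

10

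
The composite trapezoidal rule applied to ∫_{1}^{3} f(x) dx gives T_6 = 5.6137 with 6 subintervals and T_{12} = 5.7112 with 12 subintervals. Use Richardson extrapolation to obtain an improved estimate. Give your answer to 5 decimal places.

R = (4·T_{12} − T_6) / 3 = (4·5.7112 − 5.6137)/3 = (17.2311)/3 = 5.74370.

5.74370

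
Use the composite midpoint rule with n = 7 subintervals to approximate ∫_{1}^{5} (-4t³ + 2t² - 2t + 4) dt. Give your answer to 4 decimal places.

-545.6327

h = (5 − 1)/7 = 0.571429.
Midpoints m₁,…,m₇ = 1.285714, 1.857143, 2.428571, 3, 3.571429, 4.142857, 4.714286.
f(m₁)=-3.766764, f(m₂)=-18.437318, f(m₃)=-46.355685, f(m₄)=-92, f(m₅)=-159.848397, f(m₆)=-254.379009, f(m₇)=-380.069971.
h·[f(m₁) + f(m₂) + f(m₃) + f(m₄) + f(m₅) + f(m₆) + f(m₇)] = 0.571429·(-954.857143) = -545.6327.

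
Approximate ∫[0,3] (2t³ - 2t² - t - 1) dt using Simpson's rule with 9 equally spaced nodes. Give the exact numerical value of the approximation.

h = (3 − 0)/8 = 0.375.
Nodes t₀,…,t₈ = 0, 0.375, 0.75, 1.125, 1.5, 1.875, 2.25, 2.625, 3.
f(t) = 2t³ - 2t² - t - 1: f₀=-1, f₁=-1.55078125, f₂=-2.03125, f₃=-1.80859375, f₄=-0.25, f₅=3.27734375, f₆=9.40625, f₇=18.76953125, f₈=32.
(h/3)·[f₀ + 4f₁ + 2f₂ + 4f₃ + 2f₄ + 4f₅ + 2f₆ + 4f₇ + f₈] = 0.125·(120) = 15.

15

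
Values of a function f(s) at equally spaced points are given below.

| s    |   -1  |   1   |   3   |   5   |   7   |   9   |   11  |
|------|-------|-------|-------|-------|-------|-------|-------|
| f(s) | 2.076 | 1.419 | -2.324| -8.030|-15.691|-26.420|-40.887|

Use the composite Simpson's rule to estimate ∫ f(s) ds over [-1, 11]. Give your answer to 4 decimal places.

-137.9767

h = 2, n = 6.
(h/3)·[y₀ + 4y₁ + 2y₂ + 4y₃ + 2y₄ + 4y₅ + y₆] = 0.666667·(-206.965) = -137.9767.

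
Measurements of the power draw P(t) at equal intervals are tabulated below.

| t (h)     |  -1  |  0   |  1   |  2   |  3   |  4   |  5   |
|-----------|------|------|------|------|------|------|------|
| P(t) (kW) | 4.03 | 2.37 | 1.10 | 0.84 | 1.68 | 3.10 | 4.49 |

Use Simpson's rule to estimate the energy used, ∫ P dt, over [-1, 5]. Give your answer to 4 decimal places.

13.1067

h = 1, n = 6.
(h/3)·[y₀ + 4y₁ + 2y₂ + 4y₃ + 2y₄ + 4y₅ + y₆] = 0.333333·(39.32) = 13.1067.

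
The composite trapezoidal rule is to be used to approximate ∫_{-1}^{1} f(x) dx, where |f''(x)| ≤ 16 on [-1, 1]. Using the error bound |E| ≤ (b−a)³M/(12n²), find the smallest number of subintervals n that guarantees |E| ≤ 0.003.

60

Need 128/(12n²) ≤ 0.003.
n² ≥ 128/(12·0.003) = 3555.56 ⇒ n ≥ 59.6285, so the smallest n is 60.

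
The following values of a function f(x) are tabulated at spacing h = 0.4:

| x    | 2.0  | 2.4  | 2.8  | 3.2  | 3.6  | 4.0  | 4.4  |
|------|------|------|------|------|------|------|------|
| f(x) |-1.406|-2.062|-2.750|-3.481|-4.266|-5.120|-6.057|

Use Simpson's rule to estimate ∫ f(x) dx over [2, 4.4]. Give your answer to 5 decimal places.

h = 0.4, n = 6.
(h/3)·[y₀ + 4y₁ + 2y₂ + 4y₃ + 2y₄ + 4y₅ + y₆] = 0.133333·(-64.147) = -8.55293.

-8.55293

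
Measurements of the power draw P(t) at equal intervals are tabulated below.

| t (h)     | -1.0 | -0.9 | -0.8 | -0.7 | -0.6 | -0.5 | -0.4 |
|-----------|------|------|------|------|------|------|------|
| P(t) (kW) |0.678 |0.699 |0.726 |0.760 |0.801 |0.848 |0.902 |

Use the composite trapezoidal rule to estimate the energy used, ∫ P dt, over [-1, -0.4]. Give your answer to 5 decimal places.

0.46240

h = 0.1, n = 6.
(h/2)·[y₀ + 2y₁ + 2y₂ + 2y₃ + 2y₄ + 2y₅ + y₆] = 0.05·(9.248) = 0.46240.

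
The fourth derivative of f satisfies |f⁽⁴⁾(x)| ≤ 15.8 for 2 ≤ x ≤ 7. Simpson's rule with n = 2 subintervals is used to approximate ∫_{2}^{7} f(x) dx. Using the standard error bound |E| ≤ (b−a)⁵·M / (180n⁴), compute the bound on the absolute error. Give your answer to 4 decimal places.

17.1441

|E| ≤ (5)⁵·15.8 / (180·2⁴) = 49375/2880 = 17.1441.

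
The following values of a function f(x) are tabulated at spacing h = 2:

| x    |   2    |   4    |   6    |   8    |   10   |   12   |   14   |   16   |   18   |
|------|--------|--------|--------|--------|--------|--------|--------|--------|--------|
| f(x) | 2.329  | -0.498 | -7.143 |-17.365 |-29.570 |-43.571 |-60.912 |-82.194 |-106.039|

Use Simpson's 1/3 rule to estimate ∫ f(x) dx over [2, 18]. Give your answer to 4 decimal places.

-582.3147

h = 2, n = 8.
(h/3)·[y₀ + 4y₁ + 2y₂ + 4y₃ + 2y₄ + 4y₅ + 2y₆ + 4y₇ + y₈] = 0.666667·(-873.472) = -582.3147.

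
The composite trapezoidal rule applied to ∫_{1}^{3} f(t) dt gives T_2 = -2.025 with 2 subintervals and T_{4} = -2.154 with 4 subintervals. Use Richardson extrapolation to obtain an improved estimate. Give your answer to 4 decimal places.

-2.1970

R = (4·T_{4} − T_2) / 3 = (4·(-2.154) − (-2.025))/3 = (-6.591)/3 = -2.1970.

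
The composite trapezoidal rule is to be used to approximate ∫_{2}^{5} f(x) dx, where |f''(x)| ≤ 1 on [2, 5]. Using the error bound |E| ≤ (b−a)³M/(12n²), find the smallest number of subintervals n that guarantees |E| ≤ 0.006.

20

Need 27/(12n²) ≤ 0.006.
n² ≥ 27/(12·0.006) = 375 ⇒ n ≥ 19.3649, so the smallest n is 20.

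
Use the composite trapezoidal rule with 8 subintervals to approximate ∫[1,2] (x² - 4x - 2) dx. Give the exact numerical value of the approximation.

-5.6640625

h = (2 − 1)/8 = 0.125.
Nodes x₀,…,x₈ = 1, 1.125, 1.25, 1.375, 1.5, 1.625, 1.75, 1.875, 2.
f(x) = x² - 4x - 2: f₀=-5, f₁=-5.234375, f₂=-5.4375, f₃=-5.609375, f₄=-5.75, f₅=-5.859375, f₆=-5.9375, f₇=-5.984375, f₈=-6.
(h/2)·[f₀ + 2f₁ + 2f₂ + 2f₃ + 2f₄ + 2f₅ + 2f₆ + 2f₇ + f₈] = 0.0625·(-90.625) = -5.6640625.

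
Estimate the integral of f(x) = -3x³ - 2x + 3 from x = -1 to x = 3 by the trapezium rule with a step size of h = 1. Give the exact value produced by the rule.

-62

h = (3 − (-1))/4 = 1.
Nodes x₀,…,x₄ = -1, 0, 1, 2, 3.
f(x) = -3x³ - 2x + 3: f₀=8, f₁=3, f₂=-2, f₃=-25, f₄=-84.
(h/2)·[f₀ + 2f₁ + 2f₂ + 2f₃ + f₄] = 0.5·(-124) = -62.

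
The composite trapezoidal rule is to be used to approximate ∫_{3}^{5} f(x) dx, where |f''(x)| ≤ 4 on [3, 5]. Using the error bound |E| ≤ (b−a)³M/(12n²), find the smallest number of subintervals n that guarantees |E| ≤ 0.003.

30

Need 32/(12n²) ≤ 0.003.
n² ≥ 32/(12·0.003) = 888.889 ⇒ n ≥ 29.8142, so the smallest n is 30.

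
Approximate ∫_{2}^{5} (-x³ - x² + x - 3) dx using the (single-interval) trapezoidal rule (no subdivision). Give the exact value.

T = (b−a)/2 · [f(2) + f(5)] = 1.5·[(-13) + (-148)] = -241.5.

-241.5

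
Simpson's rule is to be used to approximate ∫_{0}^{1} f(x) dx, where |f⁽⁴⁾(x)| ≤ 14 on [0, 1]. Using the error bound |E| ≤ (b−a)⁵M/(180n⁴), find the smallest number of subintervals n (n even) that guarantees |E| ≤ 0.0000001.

Need 14/(180n⁴) ≤ 0.0000001.
n⁴ ≥ 14/(180·0.0000001) = 777778 ⇒ n ≥ 29.6971, so the smallest even n is 30. (n must be even for Simpson's rule.)

30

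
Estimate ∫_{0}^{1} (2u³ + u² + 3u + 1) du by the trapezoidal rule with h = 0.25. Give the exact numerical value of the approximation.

h = (1 − 0)/4 = 0.25.
Nodes u₀,…,u₄ = 0, 0.25, 0.5, 0.75, 1.
f(u) = 2u³ + u² + 3u + 1: f₀=1, f₁=1.84375, f₂=3, f₃=4.65625, f₄=7.
(h/2)·[f₀ + 2f₁ + 2f₂ + 2f₃ + f₄] = 0.125·(27) = 3.375.

3.375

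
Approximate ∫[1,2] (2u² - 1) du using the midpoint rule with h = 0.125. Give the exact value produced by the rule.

h = (2 − 1)/8 = 0.125.
Midpoints m₁,…,m₈ = 1.0625, 1.1875, 1.3125, 1.4375, 1.5625, 1.6875, 1.8125, 1.9375.
f(m₁)=1.2578125, f(m₂)=1.8203125, f(m₃)=2.4453125, f(m₄)=3.1328125, f(m₅)=3.8828125, f(m₆)=4.6953125, f(m₇)=5.5703125, f(m₈)=6.5078125.
h·[f(m₁) + f(m₂) + f(m₃) + f(m₄) + f(m₅) + f(m₆) + f(m₇) + f(m₈)] = 0.125·(29.3125) = 3.6640625.

3.6640625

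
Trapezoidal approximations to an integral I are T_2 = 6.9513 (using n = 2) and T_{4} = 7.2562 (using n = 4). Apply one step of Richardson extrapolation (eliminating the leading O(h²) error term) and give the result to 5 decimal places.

R = (4·T_{4} − T_2) / 3 = (4·7.2562 − 6.9513)/3 = (22.0735)/3 = 7.35783.

7.35783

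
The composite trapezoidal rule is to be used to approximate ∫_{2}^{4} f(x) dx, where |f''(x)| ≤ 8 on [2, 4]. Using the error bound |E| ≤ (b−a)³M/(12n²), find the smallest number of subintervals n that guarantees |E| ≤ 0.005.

33

Need 64/(12n²) ≤ 0.005.
n² ≥ 64/(12·0.005) = 1066.67 ⇒ n ≥ 32.6599, so the smallest n is 33.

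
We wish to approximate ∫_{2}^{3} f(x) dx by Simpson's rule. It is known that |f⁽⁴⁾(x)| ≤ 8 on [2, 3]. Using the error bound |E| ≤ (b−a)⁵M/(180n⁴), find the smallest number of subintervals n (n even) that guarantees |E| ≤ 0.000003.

12

Need 8/(180n⁴) ≤ 0.000003.
n⁴ ≥ 8/(180·0.000003) = 14814.8 ⇒ n ≥ 11.0325, so the smallest even n is 12. (n must be even for Simpson's rule.)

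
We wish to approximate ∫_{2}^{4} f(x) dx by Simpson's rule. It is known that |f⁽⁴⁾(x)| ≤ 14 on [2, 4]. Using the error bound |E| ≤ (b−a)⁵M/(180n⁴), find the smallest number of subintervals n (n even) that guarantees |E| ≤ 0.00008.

Need 448/(180n⁴) ≤ 0.00008.
n⁴ ≥ 448/(180·0.00008) = 31111.1 ⇒ n ≥ 13.2809, so the smallest even n is 14. (n must be even for Simpson's rule.)

14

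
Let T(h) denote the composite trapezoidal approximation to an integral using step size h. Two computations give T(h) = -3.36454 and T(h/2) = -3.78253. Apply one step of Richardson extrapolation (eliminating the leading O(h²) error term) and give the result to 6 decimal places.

-3.921860

R = (4·T(h/2) − T(h)) / 3 = (4·(-3.78253) − (-3.36454))/3 = (-11.76558)/3 = -3.921860.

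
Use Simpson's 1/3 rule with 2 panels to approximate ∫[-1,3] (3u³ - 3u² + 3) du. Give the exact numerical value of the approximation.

44

h = (3 − (-1))/2 = 2.
Nodes u₀,…,u₂ = -1, 1, 3.
f(u) = 3u³ - 3u² + 3: f₀=-3, f₁=3, f₂=57.
(h/3)·[f₀ + 4f₁ + f₂] = 0.666667·(66) = 44.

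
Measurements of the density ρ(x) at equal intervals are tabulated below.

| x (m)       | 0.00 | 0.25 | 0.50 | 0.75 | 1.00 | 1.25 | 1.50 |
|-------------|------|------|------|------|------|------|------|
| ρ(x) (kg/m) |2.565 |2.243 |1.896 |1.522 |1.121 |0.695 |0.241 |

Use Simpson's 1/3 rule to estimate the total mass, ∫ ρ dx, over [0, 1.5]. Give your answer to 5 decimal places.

2.22333

h = 0.25, n = 6.
(h/3)·[y₀ + 4y₁ + 2y₂ + 4y₃ + 2y₄ + 4y₅ + y₆] = 0.083333·(26.680) = 2.22333.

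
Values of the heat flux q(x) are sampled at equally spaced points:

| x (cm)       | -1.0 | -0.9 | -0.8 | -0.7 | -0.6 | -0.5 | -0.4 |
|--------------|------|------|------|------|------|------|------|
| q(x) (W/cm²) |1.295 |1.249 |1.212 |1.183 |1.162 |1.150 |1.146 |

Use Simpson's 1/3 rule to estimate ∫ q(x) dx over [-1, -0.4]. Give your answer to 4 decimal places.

0.7172

h = 0.1, n = 6.
(h/3)·[y₀ + 4y₁ + 2y₂ + 4y₃ + 2y₄ + 4y₅ + y₆] = 0.033333·(21.517) = 0.7172.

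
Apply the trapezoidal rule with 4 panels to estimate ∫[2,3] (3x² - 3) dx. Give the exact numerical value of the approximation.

h = (3 − 2)/4 = 0.25.
Nodes x₀,…,x₄ = 2, 2.25, 2.5, 2.75, 3.
f(x) = 3x² - 3: f₀=9, f₁=12.1875, f₂=15.75, f₃=19.6875, f₄=24.
(h/2)·[f₀ + 2f₁ + 2f₂ + 2f₃ + f₄] = 0.125·(128.25) = 16.03125.

16.03125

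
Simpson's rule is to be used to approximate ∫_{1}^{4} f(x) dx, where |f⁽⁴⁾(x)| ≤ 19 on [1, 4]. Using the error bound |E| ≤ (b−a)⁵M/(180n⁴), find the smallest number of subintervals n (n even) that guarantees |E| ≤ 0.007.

Need 4617/(180n⁴) ≤ 0.007.
n⁴ ≥ 4617/(180·0.007) = 3664.29 ⇒ n ≥ 7.7803, so the smallest even n is 8. (n must be even for Simpson's rule.)

8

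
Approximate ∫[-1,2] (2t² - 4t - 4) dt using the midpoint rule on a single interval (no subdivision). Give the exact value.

-16.5

M = (b−a)·f(0.5) = 3·(-5.5) = -16.5.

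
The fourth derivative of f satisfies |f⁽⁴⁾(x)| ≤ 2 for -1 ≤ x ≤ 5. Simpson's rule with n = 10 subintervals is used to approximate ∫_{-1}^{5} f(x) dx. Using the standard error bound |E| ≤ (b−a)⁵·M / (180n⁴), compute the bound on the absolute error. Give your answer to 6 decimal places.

0.008640

|E| ≤ (6)⁵·2 / (180·10⁴) = 15552/1800000 = 0.008640.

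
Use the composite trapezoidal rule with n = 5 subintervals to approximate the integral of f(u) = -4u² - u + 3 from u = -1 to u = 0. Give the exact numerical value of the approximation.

h = (0 − (-1))/5 = 0.2.
Nodes u₀,…,u₅ = -1, -0.8, -0.6, -0.4, -0.2, 0.
f(u) = -4u² - u + 3: f₀=0, f₁=1.24, f₂=2.16, f₃=2.76, f₄=3.04, f₅=3.
(h/2)·[f₀ + 2f₁ + 2f₂ + 2f₃ + 2f₄ + f₅] = 0.1·(21.4) = 2.14.

2.14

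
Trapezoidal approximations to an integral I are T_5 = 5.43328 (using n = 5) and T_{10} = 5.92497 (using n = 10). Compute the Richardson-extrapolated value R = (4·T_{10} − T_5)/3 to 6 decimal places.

6.088867

R = (4·T_{10} − T_5) / 3 = (4·5.92497 − 5.43328)/3 = (18.26660)/3 = 6.088867.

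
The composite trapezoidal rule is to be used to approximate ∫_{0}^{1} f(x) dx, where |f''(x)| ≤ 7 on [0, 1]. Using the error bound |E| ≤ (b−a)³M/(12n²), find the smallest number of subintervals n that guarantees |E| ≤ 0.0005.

35

Need 7/(12n²) ≤ 0.0005.
n² ≥ 7/(12·0.0005) = 1166.67 ⇒ n ≥ 34.1565, so the smallest n is 35.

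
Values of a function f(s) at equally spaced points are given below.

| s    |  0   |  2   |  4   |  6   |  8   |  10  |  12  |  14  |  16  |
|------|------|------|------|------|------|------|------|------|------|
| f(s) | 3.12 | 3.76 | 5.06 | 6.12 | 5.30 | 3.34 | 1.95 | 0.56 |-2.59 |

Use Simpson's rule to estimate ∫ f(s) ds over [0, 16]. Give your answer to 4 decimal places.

h = 2, n = 8.
(h/3)·[y₀ + 4y₁ + 2y₂ + 4y₃ + 2y₄ + 4y₅ + 2y₆ + 4y₇ + y₈] = 0.666667·(80.27) = 53.5133.

53.5133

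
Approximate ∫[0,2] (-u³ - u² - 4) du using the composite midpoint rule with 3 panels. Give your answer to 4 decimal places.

-14.3704

h = (2 − 0)/3 = 0.666667.
Midpoints m₁,…,m₃ = 0.333333, 1, 1.666667.
f(m₁)=-4.148148, f(m₂)=-6, f(m₃)=-11.407407.
h·[f(m₁) + f(m₂) + f(m₃)] = 0.666667·(-21.555556) = -14.3704.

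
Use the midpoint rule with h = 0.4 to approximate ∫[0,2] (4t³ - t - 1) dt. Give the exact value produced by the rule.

h = (2 − 0)/5 = 0.4.
Midpoints m₁,…,m₅ = 0.2, 0.6, 1, 1.4, 1.8.
f(m₁)=-1.168, f(m₂)=-0.736, f(m₃)=2, f(m₄)=8.576, f(m₅)=20.528.
h·[f(m₁) + f(m₂) + f(m₃) + f(m₄) + f(m₅)] = 0.4·(29.2) = 11.68.

11.68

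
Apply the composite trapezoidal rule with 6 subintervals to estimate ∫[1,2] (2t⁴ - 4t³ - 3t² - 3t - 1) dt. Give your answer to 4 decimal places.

h = (2 − 1)/6 = 0.166667.
Nodes t₀,…,t₆ = 1, 1.166667, 1.333333, 1.5, 1.666667, 1.833333, 2.
f(t) = 2t⁴ - 4t³ - 3t² - 3t - 1: f₀=-9, f₁=-11.229938, f₂=-13.493827, f₃=-15.625, f₄=-17.419753, f₅=-18.637346, f₆=-19.
(h/2)·[f₀ + 2f₁ + 2f₂ + 2f₃ + 2f₄ + 2f₅ + f₆] = 0.083333·(-180.811728) = -15.0676.

-15.0676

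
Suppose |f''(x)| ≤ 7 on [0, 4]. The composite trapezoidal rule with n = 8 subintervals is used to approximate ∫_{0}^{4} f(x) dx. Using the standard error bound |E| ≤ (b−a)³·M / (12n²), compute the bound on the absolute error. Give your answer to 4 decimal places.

|E| ≤ (4)³·7 / (12·8²) = 448/768 = 0.5833.

0.5833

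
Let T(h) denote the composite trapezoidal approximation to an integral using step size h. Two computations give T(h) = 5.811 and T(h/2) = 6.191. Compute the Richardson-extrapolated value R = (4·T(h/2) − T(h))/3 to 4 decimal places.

6.3177

R = (4·T(h/2) − T(h)) / 3 = (4·6.191 − 5.811)/3 = (18.953)/3 = 6.3177.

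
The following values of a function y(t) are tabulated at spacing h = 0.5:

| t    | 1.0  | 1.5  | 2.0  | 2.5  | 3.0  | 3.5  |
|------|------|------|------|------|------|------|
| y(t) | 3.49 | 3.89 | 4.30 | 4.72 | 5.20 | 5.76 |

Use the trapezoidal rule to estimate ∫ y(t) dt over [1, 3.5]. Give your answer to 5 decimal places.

11.36750

h = 0.5, n = 5.
(h/2)·[y₀ + 2y₁ + 2y₂ + 2y₃ + 2y₄ + y₅] = 0.25·(45.47) = 11.36750.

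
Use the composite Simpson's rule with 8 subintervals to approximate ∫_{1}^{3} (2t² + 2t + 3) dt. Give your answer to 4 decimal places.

h = (3 − 1)/8 = 0.25.
Nodes t₀,…,t₈ = 1, 1.25, 1.5, 1.75, 2, 2.25, 2.5, 2.75, 3.
f(t) = 2t² + 2t + 3: f₀=7, f₁=8.625, f₂=10.5, f₃=12.625, f₄=15, f₅=17.625, f₆=20.5, f₇=23.625, f₈=27.
(h/3)·[f₀ + 4f₁ + 2f₂ + 4f₃ + 2f₄ + 4f₅ + 2f₆ + 4f₇ + f₈] = 0.083333·(376) = 31.3333.

31.3333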